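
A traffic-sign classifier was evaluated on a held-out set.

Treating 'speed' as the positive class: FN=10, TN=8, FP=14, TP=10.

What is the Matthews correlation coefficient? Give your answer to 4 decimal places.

-0.1376

MCC = (TP·TN − FP·FN) / √((TP+FP)(TP+FN)(TN+FP)(TN+FN))
Numerator = 10·8 − 14·10 = -60
Denominator = √(24·20·22·18) = √190080 = 435.9817
MCC = -60 / 435.9817 = -0.1376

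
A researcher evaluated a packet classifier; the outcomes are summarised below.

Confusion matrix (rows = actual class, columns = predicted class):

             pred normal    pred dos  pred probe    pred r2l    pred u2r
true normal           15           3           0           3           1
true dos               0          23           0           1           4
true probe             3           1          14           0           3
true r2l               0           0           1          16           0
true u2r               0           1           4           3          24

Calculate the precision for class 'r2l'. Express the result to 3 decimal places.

One-vs-rest for 'r2l': TP = diagonal; FP = other classes predicted 'r2l'; FN = 'r2l' predicted as other.
precision = TP/(TP+FP).
r2l: TP=16, FP=3+1+0+3=7 → 16/23 = 0.6957

0.696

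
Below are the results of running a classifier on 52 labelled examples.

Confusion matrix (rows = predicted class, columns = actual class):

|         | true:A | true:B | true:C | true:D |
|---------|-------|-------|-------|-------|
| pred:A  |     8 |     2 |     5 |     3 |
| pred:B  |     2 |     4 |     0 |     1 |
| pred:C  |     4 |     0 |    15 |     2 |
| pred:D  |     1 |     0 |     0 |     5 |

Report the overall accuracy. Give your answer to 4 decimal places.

Accuracy = trace / total = (8+4+15+5=32) / 52 = 32/52 = 0.6154

0.6154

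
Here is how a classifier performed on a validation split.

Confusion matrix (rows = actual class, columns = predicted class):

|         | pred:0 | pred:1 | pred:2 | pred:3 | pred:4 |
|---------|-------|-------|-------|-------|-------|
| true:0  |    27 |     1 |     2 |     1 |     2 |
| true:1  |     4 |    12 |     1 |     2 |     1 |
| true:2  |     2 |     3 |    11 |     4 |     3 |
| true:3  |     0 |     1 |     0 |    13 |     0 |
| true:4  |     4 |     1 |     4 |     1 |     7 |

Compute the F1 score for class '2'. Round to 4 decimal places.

0.5366

F1 score = 2·TP/(2·TP+FP+FN).
2: TP=11, FP=2+1+0+4=7, FN=2+3+4+3=12 → 22/41 = 0.53659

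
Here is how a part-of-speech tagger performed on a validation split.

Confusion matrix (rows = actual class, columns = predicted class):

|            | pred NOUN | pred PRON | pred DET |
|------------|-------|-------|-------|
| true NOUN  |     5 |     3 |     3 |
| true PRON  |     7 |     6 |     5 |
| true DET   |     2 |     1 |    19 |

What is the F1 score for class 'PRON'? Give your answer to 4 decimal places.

0.4286

F1 score = 2·TP/(2·TP+FP+FN).
PRON: TP=6, FP=3+1=4, FN=7+5=12 → 12/28 = 0.42857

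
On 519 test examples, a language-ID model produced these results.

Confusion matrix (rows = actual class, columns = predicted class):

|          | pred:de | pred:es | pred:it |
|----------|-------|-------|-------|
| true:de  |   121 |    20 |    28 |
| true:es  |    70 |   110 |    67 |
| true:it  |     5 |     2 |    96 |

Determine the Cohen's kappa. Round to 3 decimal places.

0.458

Observed agreement pₒ = trace/N = 327/519 = 0.6301
Expected agreement pₑ = Σ (rowᵢ·colᵢ)/N² = (169·196 + 247·132 + 103·191)/519² = 0.3171
κ = (pₒ − pₑ)/(1 − pₑ) = (0.6301 − 0.3171)/(1 − 0.3171) = 0.458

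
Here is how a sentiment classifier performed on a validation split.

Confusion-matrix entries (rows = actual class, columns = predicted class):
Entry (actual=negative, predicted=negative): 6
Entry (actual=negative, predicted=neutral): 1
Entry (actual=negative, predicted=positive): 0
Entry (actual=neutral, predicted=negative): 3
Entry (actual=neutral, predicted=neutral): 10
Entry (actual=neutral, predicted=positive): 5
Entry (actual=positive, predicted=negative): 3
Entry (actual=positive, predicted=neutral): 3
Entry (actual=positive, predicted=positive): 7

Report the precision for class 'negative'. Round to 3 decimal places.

0.500

One-vs-rest for 'negative': TP = diagonal; FP = other classes predicted 'negative'; FN = 'negative' predicted as other.
precision = TP/(TP+FP).
negative: TP=6, FP=3+3=6 → 6/12 = 0.5000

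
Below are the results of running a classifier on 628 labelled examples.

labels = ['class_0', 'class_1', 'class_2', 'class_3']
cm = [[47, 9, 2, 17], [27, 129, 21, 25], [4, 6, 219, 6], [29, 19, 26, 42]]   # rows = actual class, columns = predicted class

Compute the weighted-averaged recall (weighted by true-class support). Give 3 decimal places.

Per-class recall (TP/(TP+FN)):
  class_0: TP=47, FN=9+2+17=28 → 47/75 = 0.6267
  class_1: TP=129, FN=27+21+25=73 → 129/202 = 0.6386
  class_2: TP=219, FN=4+6+6=16 → 219/235 = 0.9319
  class_3: TP=42, FN=29+19+26=74 → 42/116 = 0.3621
Weighted-recall = Σ (supportᵢ/N)·recallᵢ with N=628: (75/628)·0.6267 + (202/628)·0.6386 + (235/628)·0.9319 + (116/628)·0.3621 = 0.696

0.696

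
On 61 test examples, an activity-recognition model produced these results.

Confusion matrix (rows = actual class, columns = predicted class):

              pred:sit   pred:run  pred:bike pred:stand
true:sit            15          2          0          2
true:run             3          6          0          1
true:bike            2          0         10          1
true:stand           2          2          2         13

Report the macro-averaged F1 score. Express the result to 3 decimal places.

Per-class F1 score (2·TP/(2·TP+FP+FN)):
  sit: TP=15, FP=3+2+2=7, FN=2+0+2=4 → 30/41 = 0.7317
  run: TP=6, FP=2+0+2=4, FN=3+0+1=4 → 12/20 = 0.6000
  bike: TP=10, FP=0+0+2=2, FN=2+0+1=3 → 20/25 = 0.8000
  stand: TP=13, FP=2+1+1=4, FN=2+2+2=6 → 26/36 = 0.7222
Macro-F1 score = mean = (0.7317 + 0.6000 + 0.8000 + 0.7222) / 4 = 0.713

0.713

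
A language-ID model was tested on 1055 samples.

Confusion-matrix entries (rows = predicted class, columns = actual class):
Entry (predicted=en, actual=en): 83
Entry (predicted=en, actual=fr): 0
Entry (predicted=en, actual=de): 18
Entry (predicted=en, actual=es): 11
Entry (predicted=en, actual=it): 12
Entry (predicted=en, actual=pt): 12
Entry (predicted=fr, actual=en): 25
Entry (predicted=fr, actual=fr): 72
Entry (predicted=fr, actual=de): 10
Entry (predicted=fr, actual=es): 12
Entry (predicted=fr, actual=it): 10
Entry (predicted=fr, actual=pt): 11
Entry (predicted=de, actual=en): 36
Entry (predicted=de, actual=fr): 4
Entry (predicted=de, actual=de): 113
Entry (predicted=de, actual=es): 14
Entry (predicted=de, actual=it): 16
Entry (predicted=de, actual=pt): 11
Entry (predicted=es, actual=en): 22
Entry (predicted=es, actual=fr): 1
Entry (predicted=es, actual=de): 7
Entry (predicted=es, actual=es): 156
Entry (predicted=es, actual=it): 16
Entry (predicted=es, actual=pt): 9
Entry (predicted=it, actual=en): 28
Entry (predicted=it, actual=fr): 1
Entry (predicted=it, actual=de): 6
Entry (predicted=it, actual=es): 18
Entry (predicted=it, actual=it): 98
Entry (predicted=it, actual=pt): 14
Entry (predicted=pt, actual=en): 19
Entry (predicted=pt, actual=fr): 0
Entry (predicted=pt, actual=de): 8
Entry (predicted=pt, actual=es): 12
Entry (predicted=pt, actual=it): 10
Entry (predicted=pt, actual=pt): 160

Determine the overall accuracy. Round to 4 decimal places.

0.6464

Accuracy = trace / total = (83+72+113+156+98+160=682) / 1055 = 682/1055 = 0.6464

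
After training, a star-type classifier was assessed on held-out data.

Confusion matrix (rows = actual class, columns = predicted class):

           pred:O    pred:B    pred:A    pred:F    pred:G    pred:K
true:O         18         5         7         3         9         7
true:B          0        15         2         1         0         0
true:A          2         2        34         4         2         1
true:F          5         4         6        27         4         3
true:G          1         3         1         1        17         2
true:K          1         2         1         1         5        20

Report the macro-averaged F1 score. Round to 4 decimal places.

0.6009

Per-class F1 score (2·TP/(2·TP+FP+FN)):
  O: TP=18, FP=0+2+5+1+1=9, FN=5+7+3+9+7=31 → 36/76 = 0.47368
  B: TP=15, FP=5+2+4+3+2=16, FN=0+2+1+0+0=3 → 30/49 = 0.61224
  A: TP=34, FP=7+2+6+1+1=17, FN=2+2+4+2+1=11 → 68/96 = 0.70833
  F: TP=27, FP=3+1+4+1+1=10, FN=5+4+6+4+3=22 → 54/86 = 0.62791
  G: TP=17, FP=9+0+2+4+5=20, FN=1+3+1+1+2=8 → 34/62 = 0.54839
  K: TP=20, FP=7+0+1+3+2=13, FN=1+2+1+1+5=10 → 40/63 = 0.63492
Macro-F1 score = mean = (0.47368 + 0.61224 + 0.70833 + 0.62791 + 0.54839 + 0.63492) / 6 = 0.6009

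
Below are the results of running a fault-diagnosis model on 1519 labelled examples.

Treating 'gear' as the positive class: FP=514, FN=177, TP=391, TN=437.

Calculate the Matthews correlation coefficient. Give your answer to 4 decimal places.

0.1458

MCC = (TP·TN − FP·FN) / √((TP+FP)(TP+FN)(TN+FP)(TN+FN))
Numerator = 391·437 − 514·177 = 79889
Denominator = √(905·568·951·614) = √300155152560 = 547864.1735
MCC = 79889 / 547864.1735 = 0.1458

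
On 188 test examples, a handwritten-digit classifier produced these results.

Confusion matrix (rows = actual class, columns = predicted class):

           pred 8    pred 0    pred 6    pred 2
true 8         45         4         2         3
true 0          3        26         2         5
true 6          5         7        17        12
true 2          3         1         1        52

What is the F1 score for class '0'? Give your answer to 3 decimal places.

0.703

One-vs-rest for '0': TP = diagonal; FP = other classes predicted '0'; FN = '0' predicted as other.
F1 score = 2·TP/(2·TP+FP+FN).
0: TP=26, FP=4+7+1=12, FN=3+2+5=10 → 52/74 = 0.7027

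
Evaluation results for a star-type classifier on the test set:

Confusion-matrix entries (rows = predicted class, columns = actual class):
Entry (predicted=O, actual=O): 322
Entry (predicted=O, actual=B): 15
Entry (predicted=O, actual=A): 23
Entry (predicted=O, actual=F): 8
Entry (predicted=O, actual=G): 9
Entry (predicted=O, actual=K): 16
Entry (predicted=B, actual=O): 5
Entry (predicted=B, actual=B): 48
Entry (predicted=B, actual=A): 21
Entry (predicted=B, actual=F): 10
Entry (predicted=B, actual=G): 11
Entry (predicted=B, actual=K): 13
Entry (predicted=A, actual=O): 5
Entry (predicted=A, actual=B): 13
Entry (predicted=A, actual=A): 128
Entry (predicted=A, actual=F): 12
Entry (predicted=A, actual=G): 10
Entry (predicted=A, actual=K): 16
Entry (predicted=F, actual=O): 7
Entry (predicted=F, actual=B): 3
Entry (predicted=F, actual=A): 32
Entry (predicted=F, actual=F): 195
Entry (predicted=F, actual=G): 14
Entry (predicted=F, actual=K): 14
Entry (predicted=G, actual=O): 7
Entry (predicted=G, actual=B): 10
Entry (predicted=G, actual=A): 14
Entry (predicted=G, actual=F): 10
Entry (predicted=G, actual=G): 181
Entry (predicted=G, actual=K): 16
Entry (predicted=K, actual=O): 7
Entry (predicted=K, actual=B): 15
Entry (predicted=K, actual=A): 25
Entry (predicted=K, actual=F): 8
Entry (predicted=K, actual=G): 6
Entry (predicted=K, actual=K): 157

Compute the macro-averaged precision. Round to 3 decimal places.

Per-class precision (TP/(TP+FP)):
  O: TP=322, FP=15+23+8+9+16=71 → 322/393 = 0.8193
  B: TP=48, FP=5+21+10+11+13=60 → 48/108 = 0.4444
  A: TP=128, FP=5+13+12+10+16=56 → 128/184 = 0.6957
  F: TP=195, FP=7+3+32+14+14=70 → 195/265 = 0.7358
  G: TP=181, FP=7+10+14+10+16=57 → 181/238 = 0.7605
  K: TP=157, FP=7+15+25+8+6=61 → 157/218 = 0.7202
Macro-precision = mean = (0.8193 + 0.4444 + 0.6957 + 0.7358 + 0.7605 + 0.7202) / 6 = 0.696

0.696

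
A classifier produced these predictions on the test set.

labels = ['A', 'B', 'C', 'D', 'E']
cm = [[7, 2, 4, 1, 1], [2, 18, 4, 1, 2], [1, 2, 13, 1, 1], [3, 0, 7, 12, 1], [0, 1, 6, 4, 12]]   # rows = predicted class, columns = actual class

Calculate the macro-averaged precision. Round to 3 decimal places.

Per-class precision (TP/(TP+FP)):
  A: TP=7, FP=2+4+1+1=8 → 7/15 = 0.4667
  B: TP=18, FP=2+4+1+2=9 → 18/27 = 0.6667
  C: TP=13, FP=1+2+1+1=5 → 13/18 = 0.7222
  D: TP=12, FP=3+0+7+1=11 → 12/23 = 0.5217
  E: TP=12, FP=0+1+6+4=11 → 12/23 = 0.5217
Macro-precision = mean = (0.4667 + 0.6667 + 0.7222 + 0.5217 + 0.5217) / 5 = 0.580

0.580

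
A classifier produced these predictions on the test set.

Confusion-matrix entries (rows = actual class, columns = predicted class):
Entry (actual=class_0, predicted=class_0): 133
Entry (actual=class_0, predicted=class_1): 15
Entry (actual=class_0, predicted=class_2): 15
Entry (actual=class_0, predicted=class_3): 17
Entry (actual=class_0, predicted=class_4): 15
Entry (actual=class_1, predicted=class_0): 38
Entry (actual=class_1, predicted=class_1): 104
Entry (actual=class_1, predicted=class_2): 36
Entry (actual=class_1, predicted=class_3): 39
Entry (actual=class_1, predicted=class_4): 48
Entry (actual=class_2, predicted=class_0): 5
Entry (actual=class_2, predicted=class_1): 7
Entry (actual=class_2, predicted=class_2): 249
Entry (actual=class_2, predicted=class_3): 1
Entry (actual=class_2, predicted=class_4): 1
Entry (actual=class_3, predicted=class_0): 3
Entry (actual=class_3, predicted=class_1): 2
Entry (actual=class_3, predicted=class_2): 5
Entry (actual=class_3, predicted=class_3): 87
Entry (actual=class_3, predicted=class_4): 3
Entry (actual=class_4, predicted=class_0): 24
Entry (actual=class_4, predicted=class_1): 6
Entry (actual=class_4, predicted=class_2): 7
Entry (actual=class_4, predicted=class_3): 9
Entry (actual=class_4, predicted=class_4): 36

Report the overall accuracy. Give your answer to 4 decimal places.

0.6729

Accuracy = trace / total = (133+104+249+87+36=609) / 905 = 609/905 = 0.6729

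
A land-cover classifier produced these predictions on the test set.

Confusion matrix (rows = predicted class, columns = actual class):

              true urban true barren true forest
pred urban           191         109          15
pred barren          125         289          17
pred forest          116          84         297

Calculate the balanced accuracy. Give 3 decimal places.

0.648

Balanced accuracy = mean of per-class recall.
  urban: recall = 191/432 = 0.4421
  barren: recall = 289/482 = 0.5996
  forest: recall = 297/329 = 0.9027
Mean = (0.4421 + 0.5996 + 0.9027) / 3 = 0.648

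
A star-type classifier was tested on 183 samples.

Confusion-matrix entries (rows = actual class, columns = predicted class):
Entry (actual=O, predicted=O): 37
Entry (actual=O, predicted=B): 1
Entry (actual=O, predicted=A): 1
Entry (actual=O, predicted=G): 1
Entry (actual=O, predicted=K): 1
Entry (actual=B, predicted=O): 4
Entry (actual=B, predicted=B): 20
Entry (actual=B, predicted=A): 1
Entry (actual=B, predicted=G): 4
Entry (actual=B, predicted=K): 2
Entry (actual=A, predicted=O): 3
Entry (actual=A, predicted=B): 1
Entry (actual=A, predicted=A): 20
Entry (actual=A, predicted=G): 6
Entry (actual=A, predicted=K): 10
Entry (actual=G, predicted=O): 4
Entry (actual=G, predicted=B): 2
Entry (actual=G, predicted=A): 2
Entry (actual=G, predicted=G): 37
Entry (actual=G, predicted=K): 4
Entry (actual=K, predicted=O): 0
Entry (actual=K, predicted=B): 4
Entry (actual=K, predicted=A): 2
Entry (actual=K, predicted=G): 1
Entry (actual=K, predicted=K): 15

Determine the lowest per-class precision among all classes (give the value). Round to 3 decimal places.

Per-class precision (TP/(TP+FP)):
  O: TP=37, FP=4+3+4+0=11 → 37/48 = 0.7708
  B: TP=20, FP=1+1+2+4=8 → 20/28 = 0.7143
  A: TP=20, FP=1+1+2+2=6 → 20/26 = 0.7692
  G: TP=37, FP=1+4+6+1=12 → 37/49 = 0.7551
  K: TP=15, FP=1+2+10+4=17 → 15/32 = 0.4688
Lowest is class 'K' with precision = 0.469.

0.469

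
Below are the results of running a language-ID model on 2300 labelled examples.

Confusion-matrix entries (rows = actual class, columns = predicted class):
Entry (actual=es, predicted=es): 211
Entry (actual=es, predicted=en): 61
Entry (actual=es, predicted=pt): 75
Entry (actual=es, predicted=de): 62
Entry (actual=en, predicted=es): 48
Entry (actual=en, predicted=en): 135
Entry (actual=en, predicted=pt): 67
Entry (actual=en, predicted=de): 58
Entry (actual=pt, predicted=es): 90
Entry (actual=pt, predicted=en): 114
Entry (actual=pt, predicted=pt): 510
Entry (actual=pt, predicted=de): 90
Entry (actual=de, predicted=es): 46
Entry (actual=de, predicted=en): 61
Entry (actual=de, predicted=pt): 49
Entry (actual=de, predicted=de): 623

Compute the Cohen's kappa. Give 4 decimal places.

0.5033

Observed agreement pₒ = trace/N = 1479/2300 = 0.64304
Expected agreement pₑ = Σ (rowᵢ·colᵢ)/N² = (409·395 + 308·371 + 804·701 + 779·833)/2300² = 0.28135
κ = (pₒ − pₑ)/(1 − pₑ) = (0.64304 − 0.28135)/(1 − 0.28135) = 0.5033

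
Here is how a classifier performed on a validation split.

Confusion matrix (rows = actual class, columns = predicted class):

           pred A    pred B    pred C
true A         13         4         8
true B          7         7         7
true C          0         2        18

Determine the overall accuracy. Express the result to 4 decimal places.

0.5758

Accuracy = trace / total = (13+7+18=38) / 66 = 38/66 = 0.5758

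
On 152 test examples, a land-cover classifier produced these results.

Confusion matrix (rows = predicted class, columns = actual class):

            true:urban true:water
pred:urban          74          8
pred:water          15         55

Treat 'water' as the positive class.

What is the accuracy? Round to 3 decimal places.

0.849

Accuracy = (TP+TN)/N = (55+74)/152 = 0.849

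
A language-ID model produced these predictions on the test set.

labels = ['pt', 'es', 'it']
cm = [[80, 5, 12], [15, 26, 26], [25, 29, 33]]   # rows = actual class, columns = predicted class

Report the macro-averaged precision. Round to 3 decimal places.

0.522

Per-class precision (TP/(TP+FP)):
  pt: TP=80, FP=15+25=40 → 80/120 = 0.6667
  es: TP=26, FP=5+29=34 → 26/60 = 0.4333
  it: TP=33, FP=12+26=38 → 33/71 = 0.4648
Macro-precision = mean = (0.6667 + 0.4333 + 0.4648) / 3 = 0.522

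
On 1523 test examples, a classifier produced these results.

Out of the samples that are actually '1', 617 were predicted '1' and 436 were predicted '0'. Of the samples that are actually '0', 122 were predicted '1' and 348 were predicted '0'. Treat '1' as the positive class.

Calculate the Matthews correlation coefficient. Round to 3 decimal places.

0.302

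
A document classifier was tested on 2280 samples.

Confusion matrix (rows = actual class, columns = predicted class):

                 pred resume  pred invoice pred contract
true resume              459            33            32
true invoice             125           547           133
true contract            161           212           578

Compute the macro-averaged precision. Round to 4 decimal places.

Per-class precision (TP/(TP+FP)):
  resume: TP=459, FP=125+161=286 → 459/745 = 0.61611
  invoice: TP=547, FP=33+212=245 → 547/792 = 0.69066
  contract: TP=578, FP=32+133=165 → 578/743 = 0.77793
Macro-precision = mean = (0.61611 + 0.69066 + 0.77793) / 3 = 0.6949

0.6949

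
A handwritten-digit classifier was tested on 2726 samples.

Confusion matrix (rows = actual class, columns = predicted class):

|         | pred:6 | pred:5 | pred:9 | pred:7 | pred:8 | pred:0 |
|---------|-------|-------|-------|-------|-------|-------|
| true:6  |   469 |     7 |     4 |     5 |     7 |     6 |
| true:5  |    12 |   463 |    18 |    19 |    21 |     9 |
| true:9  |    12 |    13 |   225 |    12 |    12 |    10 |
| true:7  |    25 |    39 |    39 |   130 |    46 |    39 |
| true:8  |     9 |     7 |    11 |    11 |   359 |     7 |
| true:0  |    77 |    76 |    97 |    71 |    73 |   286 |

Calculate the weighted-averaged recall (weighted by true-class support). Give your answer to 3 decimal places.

0.709

Per-class recall (TP/(TP+FN)):
  6: TP=469, FN=7+4+5+7+6=29 → 469/498 = 0.9418
  5: TP=463, FN=12+18+19+21+9=79 → 463/542 = 0.8542
  9: TP=225, FN=12+13+12+12+10=59 → 225/284 = 0.7923
  7: TP=130, FN=25+39+39+46+39=188 → 130/318 = 0.4088
  8: TP=359, FN=9+7+11+11+7=45 → 359/404 = 0.8886
  0: TP=286, FN=77+76+97+71+73=394 → 286/680 = 0.4206
Weighted-recall = Σ (supportᵢ/N)·recallᵢ with N=2726: (498/2726)·0.9418 + (542/2726)·0.8542 + (284/2726)·0.7923 + (318/2726)·0.4088 + (404/2726)·0.8886 + (680/2726)·0.4206 = 0.709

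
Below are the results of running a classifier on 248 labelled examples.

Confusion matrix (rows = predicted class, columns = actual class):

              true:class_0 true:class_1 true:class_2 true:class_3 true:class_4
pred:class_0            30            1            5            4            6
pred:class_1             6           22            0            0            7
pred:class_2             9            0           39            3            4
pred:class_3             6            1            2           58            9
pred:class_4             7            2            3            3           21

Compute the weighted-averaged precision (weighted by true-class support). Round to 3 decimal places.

Per-class precision (TP/(TP+FP)):
  class_0: TP=30, FP=1+5+4+6=16 → 30/46 = 0.6522
  class_1: TP=22, FP=6+0+0+7=13 → 22/35 = 0.6286
  class_2: TP=39, FP=9+0+3+4=16 → 39/55 = 0.7091
  class_3: TP=58, FP=6+1+2+9=18 → 58/76 = 0.7632
  class_4: TP=21, FP=7+2+3+3=15 → 21/36 = 0.5833
Weighted-precision = Σ (supportᵢ/N)·precisionᵢ with N=248: (58/248)·0.6522 + (26/248)·0.6286 + (49/248)·0.7091 + (68/248)·0.7632 + (47/248)·0.5833 = 0.678

0.678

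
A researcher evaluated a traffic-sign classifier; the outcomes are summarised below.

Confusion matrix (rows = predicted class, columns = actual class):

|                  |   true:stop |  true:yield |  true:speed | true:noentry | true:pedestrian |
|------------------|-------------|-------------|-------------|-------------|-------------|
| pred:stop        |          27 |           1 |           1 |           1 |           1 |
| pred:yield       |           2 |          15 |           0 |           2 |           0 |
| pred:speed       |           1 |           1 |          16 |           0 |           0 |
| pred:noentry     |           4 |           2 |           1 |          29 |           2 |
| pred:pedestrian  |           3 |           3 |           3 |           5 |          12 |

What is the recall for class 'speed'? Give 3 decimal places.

Take TP from the diagonal, FP from the rest of the 'speed' prediction marginal, FN from the rest of the 'speed' actual marginal.
recall = TP/(TP+FN).
speed: TP=16, FN=1+0+1+3=5 → 16/21 = 0.7619

0.762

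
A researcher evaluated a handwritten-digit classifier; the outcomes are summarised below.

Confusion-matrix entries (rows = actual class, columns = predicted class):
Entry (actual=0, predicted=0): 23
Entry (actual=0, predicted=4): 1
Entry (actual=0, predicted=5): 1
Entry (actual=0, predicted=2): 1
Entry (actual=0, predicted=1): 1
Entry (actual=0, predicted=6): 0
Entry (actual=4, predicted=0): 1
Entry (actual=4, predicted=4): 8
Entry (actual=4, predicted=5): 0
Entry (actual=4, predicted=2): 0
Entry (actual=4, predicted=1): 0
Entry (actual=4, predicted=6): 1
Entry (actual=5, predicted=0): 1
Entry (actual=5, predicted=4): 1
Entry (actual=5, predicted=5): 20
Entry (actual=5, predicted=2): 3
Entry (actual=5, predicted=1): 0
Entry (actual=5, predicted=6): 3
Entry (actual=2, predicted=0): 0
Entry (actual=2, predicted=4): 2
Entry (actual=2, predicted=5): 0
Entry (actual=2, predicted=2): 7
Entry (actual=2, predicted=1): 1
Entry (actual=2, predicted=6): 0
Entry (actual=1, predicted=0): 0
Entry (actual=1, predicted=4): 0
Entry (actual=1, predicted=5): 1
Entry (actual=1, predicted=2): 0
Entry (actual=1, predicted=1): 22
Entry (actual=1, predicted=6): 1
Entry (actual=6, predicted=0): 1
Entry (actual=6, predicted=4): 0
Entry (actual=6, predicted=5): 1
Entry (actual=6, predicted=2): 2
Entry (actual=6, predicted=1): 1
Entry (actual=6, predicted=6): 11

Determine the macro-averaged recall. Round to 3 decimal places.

Per-class recall (TP/(TP+FN)):
  0: TP=23, FN=1+1+1+1+0=4 → 23/27 = 0.8519
  4: TP=8, FN=1+0+0+0+1=2 → 8/10 = 0.8000
  5: TP=20, FN=1+1+3+0+3=8 → 20/28 = 0.7143
  2: TP=7, FN=0+2+0+1+0=3 → 7/10 = 0.7000
  1: TP=22, FN=0+0+1+0+1=2 → 22/24 = 0.9167
  6: TP=11, FN=1+0+1+2+1=5 → 11/16 = 0.6875
Macro-recall = mean = (0.8519 + 0.8000 + 0.7143 + 0.7000 + 0.9167 + 0.6875) / 6 = 0.778

0.778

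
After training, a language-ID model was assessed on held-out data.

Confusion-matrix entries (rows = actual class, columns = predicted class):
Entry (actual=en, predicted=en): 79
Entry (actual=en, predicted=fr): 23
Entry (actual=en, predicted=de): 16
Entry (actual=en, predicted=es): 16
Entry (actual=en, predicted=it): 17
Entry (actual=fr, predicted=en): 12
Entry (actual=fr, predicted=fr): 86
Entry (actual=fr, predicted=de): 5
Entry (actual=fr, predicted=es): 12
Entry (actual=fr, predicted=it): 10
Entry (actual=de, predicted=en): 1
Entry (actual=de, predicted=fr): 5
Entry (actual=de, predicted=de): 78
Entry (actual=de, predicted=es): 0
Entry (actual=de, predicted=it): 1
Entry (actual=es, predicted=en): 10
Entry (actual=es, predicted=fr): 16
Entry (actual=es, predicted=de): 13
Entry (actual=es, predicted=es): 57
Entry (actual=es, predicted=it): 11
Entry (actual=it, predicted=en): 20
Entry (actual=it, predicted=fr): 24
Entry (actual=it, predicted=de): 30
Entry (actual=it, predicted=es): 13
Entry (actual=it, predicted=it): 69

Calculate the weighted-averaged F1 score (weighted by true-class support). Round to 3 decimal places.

Per-class F1 score (2·TP/(2·TP+FP+FN)):
  en: TP=79, FP=12+1+10+20=43, FN=23+16+16+17=72 → 158/273 = 0.5788
  fr: TP=86, FP=23+5+16+24=68, FN=12+5+12+10=39 → 172/279 = 0.6165
  de: TP=78, FP=16+5+13+30=64, FN=1+5+0+1=7 → 156/227 = 0.6872
  es: TP=57, FP=16+12+0+13=41, FN=10+16+13+11=50 → 114/205 = 0.5561
  it: TP=69, FP=17+10+1+11=39, FN=20+24+30+13=87 → 138/264 = 0.5227
Weighted-F1 score = Σ (supportᵢ/N)·F1 scoreᵢ with N=624: (151/624)·0.5788 + (125/624)·0.6165 + (85/624)·0.6872 + (107/624)·0.5561 + (156/624)·0.5227 = 0.583

0.583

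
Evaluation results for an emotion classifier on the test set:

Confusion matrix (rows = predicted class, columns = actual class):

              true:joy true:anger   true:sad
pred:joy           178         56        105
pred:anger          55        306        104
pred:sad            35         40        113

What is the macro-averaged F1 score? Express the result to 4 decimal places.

0.5785

Per-class F1 score (2·TP/(2·TP+FP+FN)):
  joy: TP=178, FP=56+105=161, FN=55+35=90 → 356/607 = 0.58649
  anger: TP=306, FP=55+104=159, FN=56+40=96 → 612/867 = 0.70588
  sad: TP=113, FP=35+40=75, FN=105+104=209 → 226/510 = 0.44314
Macro-F1 score = mean = (0.58649 + 0.70588 + 0.44314) / 3 = 0.5785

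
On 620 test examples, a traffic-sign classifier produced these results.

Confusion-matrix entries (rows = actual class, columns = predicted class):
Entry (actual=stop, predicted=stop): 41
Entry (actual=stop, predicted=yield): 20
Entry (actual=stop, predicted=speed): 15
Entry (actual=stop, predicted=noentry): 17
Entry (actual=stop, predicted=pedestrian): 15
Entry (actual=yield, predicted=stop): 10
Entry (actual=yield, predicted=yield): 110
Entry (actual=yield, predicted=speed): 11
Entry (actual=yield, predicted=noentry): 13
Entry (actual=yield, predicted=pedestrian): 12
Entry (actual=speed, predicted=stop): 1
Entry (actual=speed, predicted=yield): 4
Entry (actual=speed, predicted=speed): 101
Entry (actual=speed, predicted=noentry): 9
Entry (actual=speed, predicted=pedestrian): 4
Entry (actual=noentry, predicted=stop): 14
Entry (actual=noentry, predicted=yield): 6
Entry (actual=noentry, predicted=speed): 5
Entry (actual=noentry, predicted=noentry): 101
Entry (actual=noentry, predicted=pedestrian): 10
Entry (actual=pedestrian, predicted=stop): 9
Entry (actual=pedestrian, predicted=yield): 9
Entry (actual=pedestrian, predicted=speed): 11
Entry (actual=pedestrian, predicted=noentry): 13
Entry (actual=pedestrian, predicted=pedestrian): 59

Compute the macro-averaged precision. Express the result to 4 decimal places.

0.6483

Per-class precision (TP/(TP+FP)):
  stop: TP=41, FP=10+1+14+9=34 → 41/75 = 0.54667
  yield: TP=110, FP=20+4+6+9=39 → 110/149 = 0.73826
  speed: TP=101, FP=15+11+5+11=42 → 101/143 = 0.70629
  noentry: TP=101, FP=17+13+9+13=52 → 101/153 = 0.66013
  pedestrian: TP=59, FP=15+12+4+10=41 → 59/100 = 0.59000
Macro-precision = mean = (0.54667 + 0.73826 + 0.70629 + 0.66013 + 0.59000) / 5 = 0.6483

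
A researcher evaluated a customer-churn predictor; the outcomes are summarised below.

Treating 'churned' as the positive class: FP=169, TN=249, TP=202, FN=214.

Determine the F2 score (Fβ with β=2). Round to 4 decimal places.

Fβ = (1+β²)·TP / ((1+β²)·TP + β²·FN + FP), with β²=4
= 5·202 / (5·202 + 4·214 + 169) = 0.4963

0.4963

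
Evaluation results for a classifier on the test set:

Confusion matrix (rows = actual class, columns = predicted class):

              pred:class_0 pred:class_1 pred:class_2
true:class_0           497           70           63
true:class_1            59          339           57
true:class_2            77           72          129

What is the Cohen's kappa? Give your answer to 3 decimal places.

0.537

Observed agreement pₒ = trace/N = 965/1363 = 0.7080
Expected agreement pₑ = Σ (rowᵢ·colᵢ)/N² = (630·633 + 455·481 + 278·249)/1363² = 0.3697
κ = (pₒ − pₑ)/(1 − pₑ) = (0.7080 − 0.3697)/(1 − 0.3697) = 0.537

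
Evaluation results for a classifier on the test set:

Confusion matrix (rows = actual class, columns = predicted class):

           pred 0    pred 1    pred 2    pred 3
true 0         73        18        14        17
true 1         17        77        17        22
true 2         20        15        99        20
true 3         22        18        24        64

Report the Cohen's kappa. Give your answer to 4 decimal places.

Observed agreement pₒ = trace/N = 313/537 = 0.58287
Expected agreement pₑ = Σ (rowᵢ·colᵢ)/N² = (122·132 + 133·128 + 154·154 + 128·123)/537² = 0.25172
κ = (pₒ − pₑ)/(1 − pₑ) = (0.58287 − 0.25172)/(1 − 0.25172) = 0.4425

0.4425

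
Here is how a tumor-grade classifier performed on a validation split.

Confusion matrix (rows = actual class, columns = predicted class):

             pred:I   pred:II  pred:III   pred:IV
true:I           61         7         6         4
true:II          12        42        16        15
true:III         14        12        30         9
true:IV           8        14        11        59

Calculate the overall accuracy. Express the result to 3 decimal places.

0.600

Accuracy = trace / total = (61+42+30+59=192) / 320 = 192/320 = 0.600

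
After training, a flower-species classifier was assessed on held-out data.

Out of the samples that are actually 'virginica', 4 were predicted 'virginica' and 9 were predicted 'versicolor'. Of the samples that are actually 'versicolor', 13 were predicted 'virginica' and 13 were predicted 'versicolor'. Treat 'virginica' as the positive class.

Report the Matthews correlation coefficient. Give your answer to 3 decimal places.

MCC = (TP·TN − FP·FN) / √((TP+FP)(TP+FN)(TN+FP)(TN+FN))
Numerator = 4·13 − 13·9 = -65
Denominator = √(17·13·26·22) = √126412 = 355.5447
MCC = -65 / 355.5447 = -0.183

-0.183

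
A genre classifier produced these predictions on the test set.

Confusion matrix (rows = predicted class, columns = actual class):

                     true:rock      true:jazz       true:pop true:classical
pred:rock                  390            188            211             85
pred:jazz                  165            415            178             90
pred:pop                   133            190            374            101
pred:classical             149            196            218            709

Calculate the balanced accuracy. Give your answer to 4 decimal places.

Balanced accuracy = mean of per-class recall.
  rock: recall = 390/837 = 0.46595
  jazz: recall = 415/989 = 0.41962
  pop: recall = 374/981 = 0.38124
  classical: recall = 709/985 = 0.71980
Mean = (0.46595 + 0.41962 + 0.38124 + 0.71980) / 4 = 0.4967

0.4967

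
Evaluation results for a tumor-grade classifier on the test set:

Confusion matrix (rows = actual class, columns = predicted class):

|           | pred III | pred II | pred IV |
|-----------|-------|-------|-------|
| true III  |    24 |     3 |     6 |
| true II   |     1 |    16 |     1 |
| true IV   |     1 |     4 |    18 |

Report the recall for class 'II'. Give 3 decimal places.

recall = TP/(TP+FN).
II: TP=16, FN=1+1=2 → 16/18 = 0.8889

0.889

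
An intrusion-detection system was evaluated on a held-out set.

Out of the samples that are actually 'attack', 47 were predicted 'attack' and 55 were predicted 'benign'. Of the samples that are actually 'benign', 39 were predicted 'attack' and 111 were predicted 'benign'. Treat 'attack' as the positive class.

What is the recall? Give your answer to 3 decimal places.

Recall = TP/(TP+FN) = 47/(47+55) = 47/102 = 0.461

0.461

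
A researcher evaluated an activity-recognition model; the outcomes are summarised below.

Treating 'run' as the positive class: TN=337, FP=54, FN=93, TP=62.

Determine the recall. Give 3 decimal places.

Recall = TP/(TP+FN) = 62/(62+93) = 62/155 = 0.400

0.400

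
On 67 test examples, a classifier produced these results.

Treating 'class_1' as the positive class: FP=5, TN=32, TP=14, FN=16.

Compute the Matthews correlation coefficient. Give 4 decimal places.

0.3658

MCC = (TP·TN − FP·FN) / √((TP+FP)(TP+FN)(TN+FP)(TN+FN))
Numerator = 14·32 − 5·16 = 368
Denominator = √(19·30·37·48) = √1012320 = 1006.1411
MCC = 368 / 1006.1411 = 0.3658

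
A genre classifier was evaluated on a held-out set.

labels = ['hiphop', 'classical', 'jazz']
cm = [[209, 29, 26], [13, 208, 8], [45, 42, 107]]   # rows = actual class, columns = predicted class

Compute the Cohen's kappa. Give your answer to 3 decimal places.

0.639

Observed agreement pₒ = trace/N = 524/687 = 0.7627
Expected agreement pₑ = Σ (rowᵢ·colᵢ)/N² = (264·267 + 229·279 + 194·141)/687² = 0.3427
κ = (pₒ − pₑ)/(1 − pₑ) = (0.7627 − 0.3427)/(1 − 0.3427) = 0.639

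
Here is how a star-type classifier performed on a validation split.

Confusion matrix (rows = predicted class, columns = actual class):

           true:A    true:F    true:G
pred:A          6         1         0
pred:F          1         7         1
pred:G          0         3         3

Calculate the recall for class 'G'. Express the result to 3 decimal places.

0.750

recall = TP/(TP+FN).
G: TP=3, FN=0+1=1 → 3/4 = 0.7500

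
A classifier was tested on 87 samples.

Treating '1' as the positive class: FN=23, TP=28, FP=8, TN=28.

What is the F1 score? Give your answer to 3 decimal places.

0.644

Precision = TP/(TP+FP) = 28/36 = 0.7778
Recall = TP/(TP+FN) = 28/51 = 0.5490
F1 = 2·TP/(2·TP+FP+FN) = 56/87 = 0.644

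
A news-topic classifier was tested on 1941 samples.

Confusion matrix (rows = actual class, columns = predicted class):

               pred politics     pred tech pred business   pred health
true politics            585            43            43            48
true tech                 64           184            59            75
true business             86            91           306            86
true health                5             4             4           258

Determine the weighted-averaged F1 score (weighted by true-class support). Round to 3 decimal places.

Per-class F1 score (2·TP/(2·TP+FP+FN)):
  politics: TP=585, FP=64+86+5=155, FN=43+43+48=134 → 1170/1459 = 0.8019
  tech: TP=184, FP=43+91+4=138, FN=64+59+75=198 → 368/704 = 0.5227
  business: TP=306, FP=43+59+4=106, FN=86+91+86=263 → 612/981 = 0.6239
  health: TP=258, FP=48+75+86=209, FN=5+4+4=13 → 516/738 = 0.6992
Weighted-F1 score = Σ (supportᵢ/N)·F1 scoreᵢ with N=1941: (719/1941)·0.8019 + (382/1941)·0.5227 + (569/1941)·0.6239 + (271/1941)·0.6992 = 0.680

0.680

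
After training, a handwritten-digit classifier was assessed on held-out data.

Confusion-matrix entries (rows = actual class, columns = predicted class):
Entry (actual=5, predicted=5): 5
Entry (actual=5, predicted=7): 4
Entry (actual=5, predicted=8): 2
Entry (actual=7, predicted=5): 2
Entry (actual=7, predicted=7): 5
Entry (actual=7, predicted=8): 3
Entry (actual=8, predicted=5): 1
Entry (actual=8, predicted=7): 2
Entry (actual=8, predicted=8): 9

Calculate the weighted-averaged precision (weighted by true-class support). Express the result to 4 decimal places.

0.5798

Per-class precision (TP/(TP+FP)):
  5: TP=5, FP=2+1=3 → 5/8 = 0.62500
  7: TP=5, FP=4+2=6 → 5/11 = 0.45455
  8: TP=9, FP=2+3=5 → 9/14 = 0.64286
Weighted-precision = Σ (supportᵢ/N)·precisionᵢ with N=33: (11/33)·0.62500 + (10/33)·0.45455 + (12/33)·0.64286 = 0.5798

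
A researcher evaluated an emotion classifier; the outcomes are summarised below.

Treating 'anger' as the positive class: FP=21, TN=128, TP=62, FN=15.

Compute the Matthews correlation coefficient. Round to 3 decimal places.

MCC = (TP·TN − FP·FN) / √((TP+FP)(TP+FN)(TN+FP)(TN+FN))
Numerator = 62·128 − 21·15 = 7621
Denominator = √(83·77·149·143) = √136173037 = 11669.3203
MCC = 7621 / 11669.3203 = 0.653

0.653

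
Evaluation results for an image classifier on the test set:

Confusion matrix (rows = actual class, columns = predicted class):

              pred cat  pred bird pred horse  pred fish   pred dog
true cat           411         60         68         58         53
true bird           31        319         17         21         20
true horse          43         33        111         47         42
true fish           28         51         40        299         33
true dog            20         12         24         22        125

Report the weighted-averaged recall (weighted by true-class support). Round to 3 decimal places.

0.636

Per-class recall (TP/(TP+FN)):
  cat: TP=411, FN=60+68+58+53=239 → 411/650 = 0.6323
  bird: TP=319, FN=31+17+21+20=89 → 319/408 = 0.7819
  horse: TP=111, FN=43+33+47+42=165 → 111/276 = 0.4022
  fish: TP=299, FN=28+51+40+33=152 → 299/451 = 0.6630
  dog: TP=125, FN=20+12+24+22=78 → 125/203 = 0.6158
Weighted-recall = Σ (supportᵢ/N)·recallᵢ with N=1988: (650/1988)·0.6323 + (408/1988)·0.7819 + (276/1988)·0.4022 + (451/1988)·0.6630 + (203/1988)·0.6158 = 0.636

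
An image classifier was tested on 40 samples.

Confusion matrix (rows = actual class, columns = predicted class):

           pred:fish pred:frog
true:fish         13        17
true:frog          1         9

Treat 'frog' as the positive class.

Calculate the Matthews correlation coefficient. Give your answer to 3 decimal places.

MCC = (TP·TN − FP·FN) / √((TP+FP)(TP+FN)(TN+FP)(TN+FN))
Numerator = 9·13 − 17·1 = 100
Denominator = √(26·10·30·14) = √109200 = 330.4542
MCC = 100 / 330.4542 = 0.303

0.303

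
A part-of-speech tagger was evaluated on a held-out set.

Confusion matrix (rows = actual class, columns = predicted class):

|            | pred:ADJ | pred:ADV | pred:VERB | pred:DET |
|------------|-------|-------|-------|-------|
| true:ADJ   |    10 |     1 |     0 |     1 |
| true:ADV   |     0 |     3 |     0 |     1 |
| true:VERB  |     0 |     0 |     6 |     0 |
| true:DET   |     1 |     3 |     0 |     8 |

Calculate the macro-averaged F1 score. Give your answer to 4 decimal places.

0.7856

Per-class F1 score (2·TP/(2·TP+FP+FN)):
  ADJ: TP=10, FP=0+0+1=1, FN=1+0+1=2 → 20/23 = 0.86957
  ADV: TP=3, FP=1+0+3=4, FN=0+0+1=1 → 6/11 = 0.54545
  VERB: TP=6, FP=0+0+0=0, FN=0+0+0=0 → 12/12 = 1.00000
  DET: TP=8, FP=1+1+0=2, FN=1+3+0=4 → 16/22 = 0.72727
Macro-F1 score = mean = (0.86957 + 0.54545 + 1.00000 + 0.72727) / 4 = 0.7856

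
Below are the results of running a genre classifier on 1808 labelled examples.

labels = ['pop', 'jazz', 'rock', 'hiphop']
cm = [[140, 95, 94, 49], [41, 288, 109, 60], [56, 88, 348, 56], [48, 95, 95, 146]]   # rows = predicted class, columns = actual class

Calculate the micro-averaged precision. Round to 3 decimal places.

0.510

Micro-averaging pools counts across classes: ΣTP=922, ΣFP=886, ΣFN=886.
Micro-precision = TP/(TP+FP) on pooled counts = 0.510 (equals overall accuracy in single-label multiclass).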